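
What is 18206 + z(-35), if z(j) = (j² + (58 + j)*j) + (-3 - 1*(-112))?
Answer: 18735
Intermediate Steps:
z(j) = 109 + j² + j*(58 + j) (z(j) = (j² + j*(58 + j)) + (-3 + 112) = (j² + j*(58 + j)) + 109 = 109 + j² + j*(58 + j))
18206 + z(-35) = 18206 + (109 + 2*(-35)² + 58*(-35)) = 18206 + (109 + 2*1225 - 2030) = 18206 + (109 + 2450 - 2030) = 18206 + 529 = 18735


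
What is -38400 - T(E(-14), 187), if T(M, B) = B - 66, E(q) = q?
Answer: -38521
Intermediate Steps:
T(M, B) = -66 + B
-38400 - T(E(-14), 187) = -38400 - (-66 + 187) = -38400 - 1*121 = -38400 - 121 = -38521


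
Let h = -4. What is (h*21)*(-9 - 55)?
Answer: 5376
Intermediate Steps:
(h*21)*(-9 - 55) = (-4*21)*(-9 - 55) = -84*(-64) = 5376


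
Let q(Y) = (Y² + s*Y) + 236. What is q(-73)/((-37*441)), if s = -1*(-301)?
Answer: 2344/2331 ≈ 1.0056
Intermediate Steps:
s = 301
q(Y) = 236 + Y² + 301*Y (q(Y) = (Y² + 301*Y) + 236 = 236 + Y² + 301*Y)
q(-73)/((-37*441)) = (236 + (-73)² + 301*(-73))/((-37*441)) = (236 + 5329 - 21973)/(-16317) = -16408*(-1/16317) = 2344/2331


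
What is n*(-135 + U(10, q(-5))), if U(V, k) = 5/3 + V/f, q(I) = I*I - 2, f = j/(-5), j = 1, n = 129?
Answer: -23650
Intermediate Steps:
f = -⅕ (f = 1/(-5) = 1*(-⅕) = -⅕ ≈ -0.20000)
q(I) = -2 + I² (q(I) = I² - 2 = -2 + I²)
U(V, k) = 5/3 - 5*V (U(V, k) = 5/3 + V/(-⅕) = 5*(⅓) + V*(-5) = 5/3 - 5*V)
n*(-135 + U(10, q(-5))) = 129*(-135 + (5/3 - 5*10)) = 129*(-135 + (5/3 - 50)) = 129*(-135 - 145/3) = 129*(-550/3) = -23650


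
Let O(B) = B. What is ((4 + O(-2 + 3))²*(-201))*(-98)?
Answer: 492450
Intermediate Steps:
((4 + O(-2 + 3))²*(-201))*(-98) = ((4 + (-2 + 3))²*(-201))*(-98) = ((4 + 1)²*(-201))*(-98) = (5²*(-201))*(-98) = (25*(-201))*(-98) = -5025*(-98) = 492450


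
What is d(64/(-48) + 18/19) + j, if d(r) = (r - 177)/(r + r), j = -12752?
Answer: -550977/44 ≈ -12522.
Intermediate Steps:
d(r) = (-177 + r)/(2*r) (d(r) = (-177 + r)/((2*r)) = (-177 + r)*(1/(2*r)) = (-177 + r)/(2*r))
d(64/(-48) + 18/19) + j = (-177 + (64/(-48) + 18/19))/(2*(64/(-48) + 18/19)) - 12752 = (-177 + (64*(-1/48) + 18*(1/19)))/(2*(64*(-1/48) + 18*(1/19))) - 12752 = (-177 + (-4/3 + 18/19))/(2*(-4/3 + 18/19)) - 12752 = (-177 - 22/57)/(2*(-22/57)) - 12752 = (½)*(-57/22)*(-10111/57) - 12752 = 10111/44 - 12752 = -550977/44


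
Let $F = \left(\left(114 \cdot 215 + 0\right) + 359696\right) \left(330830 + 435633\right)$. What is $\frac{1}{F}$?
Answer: $\frac{1}{294479683378} \approx 3.3958 \cdot 10^{-12}$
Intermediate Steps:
$F = 294479683378$ ($F = \left(\left(24510 + 0\right) + 359696\right) 766463 = \left(24510 + 359696\right) 766463 = 384206 \cdot 766463 = 294479683378$)
$\frac{1}{F} = \frac{1}{294479683378}$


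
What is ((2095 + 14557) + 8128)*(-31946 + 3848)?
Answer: -696268440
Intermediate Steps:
((2095 + 14557) + 8128)*(-31946 + 3848) = (16652 + 8128)*(-28098) = 24780*(-28098) = -696268440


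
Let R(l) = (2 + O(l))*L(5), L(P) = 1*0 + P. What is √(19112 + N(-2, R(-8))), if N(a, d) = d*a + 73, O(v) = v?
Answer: √19245 ≈ 138.73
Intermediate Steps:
L(P) = P (L(P) = 0 + P = P)
R(l) = 10 + 5*l (R(l) = (2 + l)*5 = 10 + 5*l)
N(a, d) = 73 + a*d (N(a, d) = a*d + 73 = 73 + a*d)
√(19112 + N(-2, R(-8))) = √(19112 + (73 - 2*(10 + 5*(-8)))) = √(19112 + (73 - 2*(10 - 40))) = √(19112 + (73 - 2*(-30))) = √(19112 + (73 + 60)) = √(19112 + 133) = √19245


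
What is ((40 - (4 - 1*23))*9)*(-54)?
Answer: -28674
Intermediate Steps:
((40 - (4 - 1*23))*9)*(-54) = ((40 - (4 - 23))*9)*(-54) = ((40 - 1*(-19))*9)*(-54) = ((40 + 19)*9)*(-54) = (59*9)*(-54) = 531*(-54) = -28674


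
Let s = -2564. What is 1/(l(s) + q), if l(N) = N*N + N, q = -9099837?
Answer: -1/2528305 ≈ -3.9552e-7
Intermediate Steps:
l(N) = N + N**2 (l(N) = N**2 + N = N + N**2)
1/(l(s) + q) = 1/(-2564*(1 - 2564) - 9099837) = 1/(-2564*(-2563) - 9099837) = 1/(6571532 - 9099837) = 1/(-2528305) = -1/2528305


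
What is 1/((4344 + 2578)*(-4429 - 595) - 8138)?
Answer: -1/34784266 ≈ -2.8749e-8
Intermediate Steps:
1/((4344 + 2578)*(-4429 - 595) - 8138) = 1/(6922*(-5024) - 8138) = 1/(-34776128 - 8138) = 1/(-34784266) = -1/34784266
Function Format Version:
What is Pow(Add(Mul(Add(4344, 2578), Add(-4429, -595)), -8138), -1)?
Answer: Rational(-1, 34784266) ≈ -2.8749e-8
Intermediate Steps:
Pow(Add(Mul(Add(4344, 2578), Add(-4429, -595)), -8138), -1) = Pow(Add(Mul(6922, -5024), -8138), -1) = Pow(Add(-34776128, -8138), -1) = Pow(-34784266, -1) = Rational(-1, 34784266)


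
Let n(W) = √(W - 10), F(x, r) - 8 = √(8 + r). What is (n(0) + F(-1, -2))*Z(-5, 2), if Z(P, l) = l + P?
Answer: -24 - 3*√6 - 3*I*√10 ≈ -31.348 - 9.4868*I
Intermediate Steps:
F(x, r) = 8 + √(8 + r)
Z(P, l) = P + l
n(W) = √(-10 + W)
(n(0) + F(-1, -2))*Z(-5, 2) = (√(-10 + 0) + (8 + √(8 - 2)))*(-5 + 2) = (√(-10) + (8 + √6))*(-3) = (I*√10 + (8 + √6))*(-3) = (8 + √6 + I*√10)*(-3) = -24 - 3*√6 - 3*I*√10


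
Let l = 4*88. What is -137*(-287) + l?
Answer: 39671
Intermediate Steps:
l = 352
-137*(-287) + l = -137*(-287) + 352 = 39319 + 352 = 39671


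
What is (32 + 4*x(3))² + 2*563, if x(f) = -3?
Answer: 1526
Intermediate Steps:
(32 + 4*x(3))² + 2*563 = (32 + 4*(-3))² + 2*563 = (32 - 12)² + 1126 = 20² + 1126 = 400 + 1126 = 1526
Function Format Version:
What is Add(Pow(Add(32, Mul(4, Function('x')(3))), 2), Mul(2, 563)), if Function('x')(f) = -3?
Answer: 1526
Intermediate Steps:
Add(Pow(Add(32, Mul(4, Function('x')(3))), 2), Mul(2, 563)) = Add(Pow(Add(32, Mul(4, -3)), 2), Mul(2, 563)) = Add(Pow(Add(32, -12), 2), 1126) = Add(Pow(20, 2), 1126) = Add(400, 1126) = 1526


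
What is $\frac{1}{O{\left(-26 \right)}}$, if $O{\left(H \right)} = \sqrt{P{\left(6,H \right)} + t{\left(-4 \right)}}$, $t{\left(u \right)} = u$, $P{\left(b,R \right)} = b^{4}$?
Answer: $\frac{\sqrt{323}}{646} \approx 0.027821$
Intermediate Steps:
$O{\left(H \right)} = 2 \sqrt{323}$ ($O{\left(H \right)} = \sqrt{6^{4} - 4} = \sqrt{1296 - 4} = \sqrt{1292} = 2 \sqrt{323}$)
$\frac{1}{O{\left(-26 \right)}} = \frac{1}{2 \sqrt{323}} = \frac{\sqrt{323}}{646}$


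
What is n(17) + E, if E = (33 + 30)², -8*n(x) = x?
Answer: 31735/8 ≈ 3966.9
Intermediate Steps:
n(x) = -x/8
E = 3969 (E = 63² = 3969)
n(17) + E = -⅛*17 + 3969 = -17/8 + 3969 = 31735/8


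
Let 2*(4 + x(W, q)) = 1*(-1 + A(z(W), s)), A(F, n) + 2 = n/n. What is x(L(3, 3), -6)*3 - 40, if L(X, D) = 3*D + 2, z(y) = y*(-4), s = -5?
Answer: -55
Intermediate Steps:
z(y) = -4*y
L(X, D) = 2 + 3*D
A(F, n) = -1 (A(F, n) = -2 + n/n = -2 + 1 = -1)
x(W, q) = -5 (x(W, q) = -4 + (1*(-1 - 1))/2 = -4 + (1*(-2))/2 = -4 + (1/2)*(-2) = -4 - 1 = -5)
x(L(3, 3), -6)*3 - 40 = -5*3 - 40 = -15 - 40 = -55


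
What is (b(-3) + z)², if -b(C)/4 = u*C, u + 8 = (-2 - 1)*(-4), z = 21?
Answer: 4761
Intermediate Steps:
u = 4 (u = -8 + (-2 - 1)*(-4) = -8 - 3*(-4) = -8 + 12 = 4)
b(C) = -16*C
(b(-3) + z)² = (-16*(-3) + 21)² = (48 + 21)² = 69² = 4761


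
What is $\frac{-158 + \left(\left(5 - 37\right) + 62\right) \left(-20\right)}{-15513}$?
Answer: $\frac{758}{15513} \approx 0.048862$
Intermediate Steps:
$\frac{-158 + \left(\left(5 - 37\right) + 62\right) \left(-20\right)}{-15513} = \left(-158 + \left(-32 + 62\right) \left(-20\right)\right) \left(- \frac{1}{15513}\right) = \left(-158 + 30 \left(-20\right)\right) \left(- \frac{1}{15513}\right) = \left(-158 - 600\right) \left(- \frac{1}{15513}\right) = \left(-758\right) \left(- \frac{1}{15513}\right) = \frac{758}{15513}$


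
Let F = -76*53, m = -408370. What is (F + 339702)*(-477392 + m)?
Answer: -297327273588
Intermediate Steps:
F = -4028
(F + 339702)*(-477392 + m) = (-4028 + 339702)*(-477392 - 408370) = 335674*(-885762) = -297327273588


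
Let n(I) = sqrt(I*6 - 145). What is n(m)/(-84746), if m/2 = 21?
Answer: -sqrt(107)/84746 ≈ -0.00012206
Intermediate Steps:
m = 42 (m = 2*21 = 42)
n(I) = sqrt(-145 + 6*I) (n(I) = sqrt(6*I - 145) = sqrt(-145 + 6*I))
n(m)/(-84746) = sqrt(-145 + 6*42)/(-84746) = sqrt(-145 + 252)*(-1/84746) = sqrt(107)*(-1/84746) = -sqrt(107)/84746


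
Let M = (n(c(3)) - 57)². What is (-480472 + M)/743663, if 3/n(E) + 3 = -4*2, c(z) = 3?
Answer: -57740212/89983223 ≈ -0.64168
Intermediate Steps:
n(E) = -3/11 (n(E) = 3/(-3 - 4*2) = 3/(-3 - 8) = 3/(-11) = 3*(-1/11) = -3/11)
M = 396900/121 (M = (-3/11 - 57)² = (-630/11)² = 396900/121 ≈ 3280.2)
(-480472 + M)/743663 = (-480472 + 396900/121)/743663 = -57740212/121*1/743663 = -57740212/89983223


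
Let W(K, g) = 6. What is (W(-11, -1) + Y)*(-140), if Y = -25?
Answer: 2660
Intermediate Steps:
(W(-11, -1) + Y)*(-140) = (6 - 25)*(-140) = -19*(-140) = 2660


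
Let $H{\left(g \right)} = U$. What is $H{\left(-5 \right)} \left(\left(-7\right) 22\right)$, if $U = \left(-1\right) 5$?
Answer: $770$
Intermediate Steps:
$U = -5$
$H{\left(g \right)} = -5$
$H{\left(-5 \right)} \left(\left(-7\right) 22\right) = - 5 \left(\left(-7\right) 22\right) = \left(-5\right) \left(-154\right) = 770$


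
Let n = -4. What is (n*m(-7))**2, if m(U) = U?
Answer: 784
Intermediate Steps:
(n*m(-7))**2 = (-4*(-7))**2 = 28**2 = 784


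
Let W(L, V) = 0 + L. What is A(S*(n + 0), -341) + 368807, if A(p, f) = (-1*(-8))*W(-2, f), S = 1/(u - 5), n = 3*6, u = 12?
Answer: 368791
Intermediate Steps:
n = 18
S = ⅐ (S = 1/(12 - 5) = 1/7 = ⅐ ≈ 0.14286)
W(L, V) = L
A(p, f) = -16 (A(p, f) = -1*(-8)*(-2) = 8*(-2) = -16)
A(S*(n + 0), -341) + 368807 = -16 + 368807 = 368791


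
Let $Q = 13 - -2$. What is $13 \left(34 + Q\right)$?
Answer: $637$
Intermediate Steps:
$Q = 15$ ($Q = 13 + 2 = 15$)
$13 \left(34 + Q\right) = 13 \left(34 + 15\right) = 13 \cdot 49 = 637$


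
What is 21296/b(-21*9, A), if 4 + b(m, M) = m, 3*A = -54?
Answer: -21296/193 ≈ -110.34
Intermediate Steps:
A = -18 (A = (1/3)*(-54) = -18)
b(m, M) = -4 + m
21296/b(-21*9, A) = 21296/(-4 - 21*9) = 21296/(-4 - 189) = 21296/(-193) = 21296*(-1/193) = -21296/193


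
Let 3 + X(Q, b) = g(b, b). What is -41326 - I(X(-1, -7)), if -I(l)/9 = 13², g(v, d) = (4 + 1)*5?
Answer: -39805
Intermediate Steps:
g(v, d) = 25 (g(v, d) = 5*5 = 25)
X(Q, b) = 22 (X(Q, b) = -3 + 25 = 22)
I(l) = -1521 (I(l) = -9*13² = -9*169 = -1521)
-41326 - I(X(-1, -7)) = -41326 - 1*(-1521) = -41326 + 1521 = -39805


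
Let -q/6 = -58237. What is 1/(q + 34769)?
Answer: 1/384191 ≈ 2.6029e-6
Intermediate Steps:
q = 349422 (q = -6*(-58237) = 349422)
1/(q + 34769) = 1/(349422 + 34769) = 1/384191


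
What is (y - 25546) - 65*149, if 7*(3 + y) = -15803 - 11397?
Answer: -273838/7 ≈ -39120.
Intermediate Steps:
y = -27221/7 (y = -3 + (-15803 - 11397)/7 = -3 + (⅐)*(-27200) = -3 - 27200/7 = -27221/7 ≈ -3888.7)
(y - 25546) - 65*149 = (-27221/7 - 25546) - 65*149 = -206043/7 - 9685 = -273838/7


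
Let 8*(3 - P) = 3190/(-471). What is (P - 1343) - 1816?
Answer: -5944309/1884 ≈ -3155.2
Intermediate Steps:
P = 7247/1884 (P = 3 - 1595/(4*(-471)) = 3 - 1595*(-1)/(4*471) = 3 - ⅛*(-3190/471) = 3 + 1595/1884 = 7247/1884 ≈ 3.8466)
(P - 1343) - 1816 = (7247/1884 - 1343) - 1816 = -2522965/1884 - 1816 = -5944309/1884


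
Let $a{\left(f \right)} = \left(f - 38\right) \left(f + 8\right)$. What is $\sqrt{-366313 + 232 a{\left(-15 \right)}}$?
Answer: $i \sqrt{280241} \approx 529.38 i$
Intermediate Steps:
$a{\left(f \right)} = \left(-38 + f\right) \left(8 + f\right)$
$\sqrt{-366313 + 232 a{\left(-15 \right)}} = \sqrt{-366313 + 232 \left(-304 + \left(-15\right)^{2} - -450\right)} = \sqrt{-366313 + 232 \left(-304 + 225 + 450\right)} = \sqrt{-366313 + 232 \cdot 371} = \sqrt{-366313 + 86072} = \sqrt{-280241} = i \sqrt{280241}$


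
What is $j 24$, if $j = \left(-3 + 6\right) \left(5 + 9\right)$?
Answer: $1008$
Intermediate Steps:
$j = 42$ ($j = 3 \cdot 14 = 42$)
$j 24 = 42 \cdot 24 = 1008$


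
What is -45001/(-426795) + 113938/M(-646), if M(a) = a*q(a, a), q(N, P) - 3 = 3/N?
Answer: -647214557/11011311 ≈ -58.777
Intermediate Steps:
q(N, P) = 3 + 3/N
M(a) = a*(3 + 3/a)
-45001/(-426795) + 113938/M(-646) = -45001/(-426795) + 113938/(3 + 3*(-646)) = -45001*(-1/426795) + 113938/(3 - 1938) = 45001/426795 + 113938/(-1935) = 45001/426795 + 113938*(-1/1935) = 45001/426795 - 113938/1935 = -647214557/11011311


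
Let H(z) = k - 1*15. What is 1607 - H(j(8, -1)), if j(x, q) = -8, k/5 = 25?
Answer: 1497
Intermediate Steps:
k = 125 (k = 5*25 = 125)
H(z) = 110 (H(z) = 125 - 1*15 = 125 - 15 = 110)
1607 - H(j(8, -1)) = 1607 - 1*110 = 1607 - 110 = 1497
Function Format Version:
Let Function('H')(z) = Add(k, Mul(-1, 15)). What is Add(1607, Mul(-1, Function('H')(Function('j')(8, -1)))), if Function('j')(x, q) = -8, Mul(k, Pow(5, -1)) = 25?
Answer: 1497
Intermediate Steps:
k = 125 (k = Mul(5, 25) = 125)
Function('H')(z) = 110 (Function('H')(z) = Add(125, Mul(-1, 15)) = Add(125, -15) = 110)
Add(1607, Mul(-1, Function('H')(Function('j')(8, -1)))) = Add(1607, Mul(-1, 110)) = Add(1607, -110) = 1497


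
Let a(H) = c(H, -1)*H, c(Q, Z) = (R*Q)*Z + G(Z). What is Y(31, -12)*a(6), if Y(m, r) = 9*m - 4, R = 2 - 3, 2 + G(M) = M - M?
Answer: 6600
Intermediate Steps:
G(M) = -2 (G(M) = -2 + (M - M) = -2 + 0 = -2)
R = -1
c(Q, Z) = -2 - Q*Z (c(Q, Z) = (-Q)*Z - 2 = -Q*Z - 2 = -2 - Q*Z)
Y(m, r) = -4 + 9*m
a(H) = H*(-2 + H) (a(H) = (-2 - 1*H*(-1))*H = (-2 + H)*H = H*(-2 + H))
Y(31, -12)*a(6) = (-4 + 9*31)*(6*(-2 + 6)) = (-4 + 279)*(6*4) = 275*24 = 6600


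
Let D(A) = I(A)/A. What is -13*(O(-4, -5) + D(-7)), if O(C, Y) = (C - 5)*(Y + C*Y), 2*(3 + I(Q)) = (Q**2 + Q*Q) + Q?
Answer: 25675/14 ≈ 1833.9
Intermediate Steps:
I(Q) = -3 + Q**2 + Q/2 (I(Q) = -3 + ((Q**2 + Q*Q) + Q)/2 = -3 + ((Q**2 + Q**2) + Q)/2 = -3 + (2*Q**2 + Q)/2 = -3 + (Q + 2*Q**2)/2 = -3 + (Q**2 + Q/2) = -3 + Q**2 + Q/2)
O(C, Y) = (-5 + C)*(Y + C*Y)
D(A) = (-3 + A**2 + A/2)/A
-13*(O(-4, -5) + D(-7)) = -13*(-5*(-5 + (-4)**2 - 4*(-4)) + (1/2 - 7 - 3/(-7))) = -13*(-5*(-5 + 16 + 16) + (1/2 - 7 - 3*(-1/7))) = -13*(-5*27 + (1/2 - 7 + 3/7)) = -13*(-135 - 85/14) = -13*(-1975/14) = 25675/14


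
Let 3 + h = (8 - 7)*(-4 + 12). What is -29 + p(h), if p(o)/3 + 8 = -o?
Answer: -68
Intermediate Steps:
h = 5 (h = -3 + (8 - 7)*(-4 + 12) = -3 + 1*8 = -3 + 8 = 5)
p(o) = -24 - 3*o (p(o) = -24 + 3*(-o) = -24 - 3*o)
-29 + p(h) = -29 + (-24 - 3*5) = -29 + (-24 - 15) = -29 - 39 = -68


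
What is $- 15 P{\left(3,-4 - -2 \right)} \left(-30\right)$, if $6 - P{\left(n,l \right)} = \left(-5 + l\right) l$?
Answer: $-3600$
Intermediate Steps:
$P{\left(n,l \right)} = 6 - l \left(-5 + l\right)$ ($P{\left(n,l \right)} = 6 - \left(-5 + l\right) l = 6 - l \left(-5 + l\right)$)
$- 15 P{\left(3,-4 - -2 \right)} \left(-30\right) = - 15 \left(6 - \left(-4 - -2\right)^{2} + 5 \left(-4 - -2\right)\right) \left(-30\right) = - 15 \left(6 - \left(-4 + 2\right)^{2} + 5 \left(-4 + 2\right)\right) \left(-30\right) = - 15 \left(6 - \left(-2\right)^{2} + 5 \left(-2\right)\right) \left(-30\right) = - 15 \left(6 - 4 - 10\right) \left(-30\right) = \left(-15\right) \left(-8\right) \left(-30\right) = 120 \left(-30\right) = -3600$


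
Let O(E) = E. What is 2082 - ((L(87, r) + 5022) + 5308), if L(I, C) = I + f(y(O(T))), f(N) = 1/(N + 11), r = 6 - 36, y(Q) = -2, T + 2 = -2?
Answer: -75016/9 ≈ -8335.1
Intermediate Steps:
T = -4 (T = -2 - 2 = -4)
r = -30
f(N) = 1/(11 + N)
L(I, C) = ⅑ + I (L(I, C) = I + 1/(11 - 2) = I + 1/9 = I + ⅑ = ⅑ + I)
2082 - ((L(87, r) + 5022) + 5308) = 2082 - (((⅑ + 87) + 5022) + 5308) = 2082 - ((784/9 + 5022) + 5308) = 2082 - (45982/9 + 5308) = 2082 - 1*93754/9 = 2082 - 93754/9 = -75016/9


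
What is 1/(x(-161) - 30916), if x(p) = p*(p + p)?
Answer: 1/20926 ≈ 4.7787e-5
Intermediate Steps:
x(p) = 2*p² (x(p) = p*(2*p) = 2*p²)
1/(x(-161) - 30916) = 1/(2*(-161)² - 30916) = 1/(2*25921 - 30916) = 1/(51842 - 30916) = 1/20926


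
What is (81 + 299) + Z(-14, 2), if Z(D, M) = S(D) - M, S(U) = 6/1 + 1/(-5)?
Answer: 1919/5 ≈ 383.80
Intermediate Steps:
S(U) = 29/5 (S(U) = 6*1 + 1*(-1/5) = 6 - 1/5 = 29/5)
Z(D, M) = 29/5 - M
(81 + 299) + Z(-14, 2) = (81 + 299) + (29/5 - 1*2) = 380 + (29/5 - 2) = 380 + 19/5 = 1919/5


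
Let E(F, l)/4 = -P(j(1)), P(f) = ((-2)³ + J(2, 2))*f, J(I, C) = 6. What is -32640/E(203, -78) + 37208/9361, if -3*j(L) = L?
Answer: 114615848/9361 ≈ 12244.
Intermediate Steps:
j(L) = -L/3
P(f) = -2*f (P(f) = ((-2)³ + 6)*f = (-8 + 6)*f = -2*f)
E(F, l) = -8/3 (E(F, l) = 4*(-(-2)*(-⅓*1)) = 4*(-(-2)*(-1)/3) = 4*(-1*⅔) = 4*(-⅔) = -8/3)
-32640/E(203, -78) + 37208/9361 = -32640/(-8/3) + 37208/9361 = -32640*(-3/8) + 37208*(1/9361) = 12240 + 37208/9361 = 114615848/9361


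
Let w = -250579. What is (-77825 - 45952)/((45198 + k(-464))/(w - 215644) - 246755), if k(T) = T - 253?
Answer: 57707684271/115042900846 ≈ 0.50162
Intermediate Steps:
k(T) = -253 + T
(-77825 - 45952)/((45198 + k(-464))/(w - 215644) - 246755) = (-77825 - 45952)/((45198 + (-253 - 464))/(-250579 - 215644) - 246755) = -123777/((45198 - 717)/(-466223) - 246755) = -123777/(44481*(-1/466223) - 246755) = -123777/(-44481/466223 - 246755) = -123777/(-115042900846/466223) = -123777*(-466223/115042900846) = 57707684271/115042900846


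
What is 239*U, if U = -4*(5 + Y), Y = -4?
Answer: -956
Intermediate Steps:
U = -4 (U = -4*(5 - 4) = -4*1 = -4)
239*U = 239*(-4) = -956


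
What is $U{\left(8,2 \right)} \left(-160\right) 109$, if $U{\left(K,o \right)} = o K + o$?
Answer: $-313920$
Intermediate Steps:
$U{\left(K,o \right)} = o + K o$ ($U{\left(K,o \right)} = K o + o = o + K o$)
$U{\left(8,2 \right)} \left(-160\right) 109 = 2 \left(1 + 8\right) \left(-160\right) 109 = 2 \cdot 9 \left(-160\right) 109 = 18 \left(-160\right) 109 = \left(-2880\right) 109 = -313920$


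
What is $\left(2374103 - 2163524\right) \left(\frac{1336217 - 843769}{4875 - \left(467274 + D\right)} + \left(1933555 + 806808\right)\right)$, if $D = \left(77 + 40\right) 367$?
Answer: $\frac{48601951358406239}{84223} \approx 5.7706 \cdot 10^{11}$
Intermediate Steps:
$D = 42939$ ($D = 117 \cdot 367 = 42939$)
$\left(2374103 - 2163524\right) \left(\frac{1336217 - 843769}{4875 - \left(467274 + D\right)} + \left(1933555 + 806808\right)\right) = \left(2374103 - 2163524\right) \left(\frac{1336217 - 843769}{4875 - 510213} + \left(1933555 + 806808\right)\right) = 210579 \left(\frac{492448}{4875 - 510213} + 2740363\right) = 210579 \left(\frac{492448}{-505338} + 2740363\right) = 210579 \left(492448 \left(- \frac{1}{505338}\right) + 2740363\right) = 210579 \left(- \frac{246224}{252669} + 2740363\right) = 210579 \cdot \frac{692404532623}{252669} = \frac{48601951358406239}{84223}$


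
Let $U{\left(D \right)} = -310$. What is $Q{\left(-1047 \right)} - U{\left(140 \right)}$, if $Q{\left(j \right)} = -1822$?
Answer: $-1512$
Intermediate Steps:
$Q{\left(-1047 \right)} - U{\left(140 \right)} = -1822 - -310 = -1822 + 310 = -1512$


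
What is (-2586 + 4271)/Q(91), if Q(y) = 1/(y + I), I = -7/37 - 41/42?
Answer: 235231055/1554 ≈ 1.5137e+5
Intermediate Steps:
I = -1811/1554 (I = -7*1/37 - 41*1/42 = -7/37 - 41/42 = -1811/1554 ≈ -1.1654)
Q(y) = 1/(-1811/1554 + y) (Q(y) = 1/(y - 1811/1554) = 1/(-1811/1554 + y))
(-2586 + 4271)/Q(91) = (-2586 + 4271)/((1554/(-1811 + 1554*91))) = 1685/((1554/(-1811 + 141414))) = 1685/((1554/139603)) = 1685/((1554*(1/139603))) = 1685/(1554/139603) = 1685*(139603/1554) = 235231055/1554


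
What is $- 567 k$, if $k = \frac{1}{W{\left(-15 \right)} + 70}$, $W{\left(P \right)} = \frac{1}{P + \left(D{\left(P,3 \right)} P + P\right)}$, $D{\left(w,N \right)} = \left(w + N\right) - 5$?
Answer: $- \frac{127575}{15751} \approx -8.0995$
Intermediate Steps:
$D{\left(w,N \right)} = -5 + N + w$ ($D{\left(w,N \right)} = \left(N + w\right) - 5 = -5 + N + w$)
$W{\left(P \right)} = \frac{1}{2 P + P \left(-2 + P\right)}$ ($W{\left(P \right)} = \frac{1}{P + \left(\left(-5 + 3 + P\right) P + P\right)} = \frac{1}{P + \left(\left(-2 + P\right) P + P\right)} = \frac{1}{P + \left(P \left(-2 + P\right) + P\right)} = \frac{1}{P + \left(P + P \left(-2 + P\right)\right)} = \frac{1}{2 P + P \left(-2 + P\right)}$)
$k = \frac{225}{15751}$ ($k = \frac{1}{\frac{1}{225} + 70} = \frac{1}{\frac{15751}{225}} = \frac{225}{15751} \approx 0.014285$)
$- 567 k = \left(-567\right) \frac{225}{15751} = - \frac{127575}{15751}$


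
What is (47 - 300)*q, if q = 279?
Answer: -70587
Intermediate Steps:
(47 - 300)*q = (47 - 300)*279 = -253*279 = -70587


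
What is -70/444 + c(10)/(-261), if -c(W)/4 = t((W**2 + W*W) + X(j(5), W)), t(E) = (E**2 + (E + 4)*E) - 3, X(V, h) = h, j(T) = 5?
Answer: 8783969/6438 ≈ 1364.4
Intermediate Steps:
t(E) = -3 + E**2 + E*(4 + E) (t(E) = (E**2 + (4 + E)*E) - 3 = (E**2 + E*(4 + E)) - 3 = -3 + E**2 + E*(4 + E))
c(W) = 12 - 32*W**2 - 16*W - 8*(W + 2*W**2)**2 (c(W) = -4*(-3 + 2*((W**2 + W*W) + W)**2 + 4*((W**2 + W*W) + W)) = -4*(-3 + 2*((W**2 + W**2) + W)**2 + 4*((W**2 + W**2) + W)) = -4*(-3 + 2*(2*W**2 + W)**2 + 4*(2*W**2 + W)) = -4*(-3 + 2*(W + 2*W**2)**2 + 4*(W + 2*W**2)) = -4*(-3 + 2*(W + 2*W**2)**2 + (4*W + 8*W**2)) = -4*(-3 + 2*(W + 2*W**2)**2 + 4*W + 8*W**2) = 12 - 32*W**2 - 16*W - 8*(W + 2*W**2)**2)
-70/444 + c(10)/(-261) = -70/444 + (12 - 40*10**2 - 32*10**3 - 32*10**4 - 16*10)/(-261) = -70*1/444 + (12 - 40*100 - 32*1000 - 32*10000 - 160)*(-1/261) = -35/222 + (12 - 4000 - 32000 - 320000 - 160)*(-1/261) = -35/222 - 356148*(-1/261) = -35/222 + 39572/29 = 8783969/6438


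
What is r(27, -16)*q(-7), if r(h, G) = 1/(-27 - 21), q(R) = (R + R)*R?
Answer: -49/24 ≈ -2.0417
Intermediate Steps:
q(R) = 2*R² (q(R) = (2*R)*R = 2*R²)
r(h, G) = -1/48 (r(h, G) = 1/(-48) = -1/48)
r(27, -16)*q(-7) = -(-7)²/24 = -49/24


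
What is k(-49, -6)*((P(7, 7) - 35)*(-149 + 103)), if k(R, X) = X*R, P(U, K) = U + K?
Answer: 284004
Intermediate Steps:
P(U, K) = K + U
k(R, X) = R*X
k(-49, -6)*((P(7, 7) - 35)*(-149 + 103)) = (-49*(-6))*(((7 + 7) - 35)*(-149 + 103)) = 294*((14 - 35)*(-46)) = 294*(-21*(-46)) = 294*966 = 284004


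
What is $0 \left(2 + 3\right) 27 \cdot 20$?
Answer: $0$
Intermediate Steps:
$0 \left(2 + 3\right) 27 \cdot 20 = 0 \cdot 5 \cdot 27 \cdot 20 = 0 \cdot 27 \cdot 20 = 0 \cdot 20 = 0$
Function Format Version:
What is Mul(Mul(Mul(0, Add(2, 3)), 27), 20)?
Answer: 0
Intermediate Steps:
Mul(Mul(Mul(0, Add(2, 3)), 27), 20) = Mul(Mul(Mul(0, 5), 27), 20) = Mul(Mul(0, 27), 20) = Mul(0, 20) = 0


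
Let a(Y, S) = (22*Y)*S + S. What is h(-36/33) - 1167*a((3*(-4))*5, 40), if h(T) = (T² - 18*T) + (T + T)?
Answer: 7450083576/121 ≈ 6.1571e+7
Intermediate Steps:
h(T) = T² - 16*T (h(T) = (T² - 18*T) + 2*T = T² - 16*T)
a(Y, S) = S + 22*S*Y (a(Y, S) = 22*S*Y + S = S + 22*S*Y)
h(-36/33) - 1167*a((3*(-4))*5, 40) = (-36/33)*(-16 - 36/33) - 46680*(1 + 22*((3*(-4))*5)) = (-36*1/33)*(-16 - 36*1/33) - 46680*(1 + 22*(-12*5)) = -12*(-16 - 12/11)/11 - 46680*(1 + 22*(-60)) = -12/11*(-188/11) - 46680*(1 - 1320) = 2256/121 - 46680*(-1319) = 2256/121 - 1167*(-52760) = 2256/121 + 61570920 = 7450083576/121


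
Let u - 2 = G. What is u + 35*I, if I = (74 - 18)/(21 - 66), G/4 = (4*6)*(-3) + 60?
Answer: -806/9 ≈ -89.556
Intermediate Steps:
G = -48 (G = 4*((4*6)*(-3) + 60) = 4*(24*(-3) + 60) = 4*(-72 + 60) = 4*(-12) = -48)
u = -46 (u = 2 - 48 = -46)
I = -56/45 (I = 56/(-45) = 56*(-1/45) = -56/45 ≈ -1.2444)
u + 35*I = -46 + 35*(-56/45) = -46 - 392/9 = -806/9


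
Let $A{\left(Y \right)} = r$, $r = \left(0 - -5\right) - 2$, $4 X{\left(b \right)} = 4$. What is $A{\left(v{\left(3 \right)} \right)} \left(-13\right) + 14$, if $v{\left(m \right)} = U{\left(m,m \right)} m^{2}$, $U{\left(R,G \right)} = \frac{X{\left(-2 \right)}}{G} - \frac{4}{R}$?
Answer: $-25$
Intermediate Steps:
$X{\left(b \right)} = 1$ ($X{\left(b \right)} = \frac{1}{4} \cdot 4 = 1$)
$U{\left(R,G \right)} = \frac{1}{G} - \frac{4}{R}$ ($U{\left(R,G \right)} = 1 \frac{1}{G} - \frac{4}{R} = \frac{1}{G} - \frac{4}{R}$)
$v{\left(m \right)} = - 3 m$ ($v{\left(m \right)} = \left(\frac{1}{m} - \frac{4}{m}\right) m^{2} = - \frac{3}{m} m^{2} = - 3 m$)
$r = 3$ ($r = \left(0 + 5\right) - 2 = 5 - 2 = 3$)
$A{\left(Y \right)} = 3$
$A{\left(v{\left(3 \right)} \right)} \left(-13\right) + 14 = 3 \left(-13\right) + 14 = -39 + 14 = -25$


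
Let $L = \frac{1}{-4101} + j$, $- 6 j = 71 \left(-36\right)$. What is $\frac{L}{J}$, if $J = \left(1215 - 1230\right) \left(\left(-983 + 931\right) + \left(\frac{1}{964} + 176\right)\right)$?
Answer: $- \frac{336826420}{1470663711} \approx -0.22903$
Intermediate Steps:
$j = 426$ ($j = - \frac{71 \left(-36\right)}{6} = \left(- \frac{1}{6}\right) \left(-2556\right) = 426$)
$L = \frac{1747025}{4101}$ ($L = \frac{1}{-4101} + 426 = - \frac{1}{4101} + 426 = \frac{1747025}{4101} \approx 426.0$)
$J = - \frac{1793055}{964}$ ($J = - 15 \left(-52 + \left(\frac{1}{964} + 176\right)\right) = - 15 \left(-52 + \frac{169665}{964}\right) = \left(-15\right) \frac{119537}{964} = - \frac{1793055}{964} \approx -1860.0$)
$\frac{L}{J} = \frac{1747025}{4101 \left(- \frac{1793055}{964}\right)} = \frac{1747025}{4101} \left(- \frac{964}{1793055}\right) = - \frac{336826420}{1470663711}$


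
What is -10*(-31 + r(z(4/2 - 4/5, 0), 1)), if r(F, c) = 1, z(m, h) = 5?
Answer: 300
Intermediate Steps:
-10*(-31 + r(z(4/2 - 4/5, 0), 1)) = -10*(-31 + 1) = -10*(-30) = 300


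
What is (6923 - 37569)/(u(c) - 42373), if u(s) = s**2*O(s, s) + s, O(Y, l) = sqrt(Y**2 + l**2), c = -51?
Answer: -92866136/2385198559 - 290373039*sqrt(2)/2385198559 ≈ -0.21110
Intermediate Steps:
u(s) = s + sqrt(2)*s**2*sqrt(s**2) (u(s) = s**2*sqrt(s**2 + s**2) + s = s**2*sqrt(2*s**2) + s = s**2*(sqrt(2)*sqrt(s**2)) + s = sqrt(2)*s**2*sqrt(s**2) + s = s + sqrt(2)*s**2*sqrt(s**2))
(6923 - 37569)/(u(c) - 42373) = (6923 - 37569)/(-51*(1 - 51*sqrt(2)*sqrt((-51)**2)) - 42373) = -30646/(-51*(1 - 51*sqrt(2)*sqrt(2601)) - 42373) = -30646/(-51*(1 - 51*sqrt(2)*51) - 42373) = -30646/(-51*(1 - 2601*sqrt(2)) - 42373) = -30646/((-51 + 132651*sqrt(2)) - 42373) = -30646/(-42424 + 132651*sqrt(2))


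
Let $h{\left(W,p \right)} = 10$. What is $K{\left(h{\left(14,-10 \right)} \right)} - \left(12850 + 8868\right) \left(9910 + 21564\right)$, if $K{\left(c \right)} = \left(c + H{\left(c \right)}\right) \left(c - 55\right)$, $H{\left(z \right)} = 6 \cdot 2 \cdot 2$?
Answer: $-683553862$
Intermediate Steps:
$H{\left(z \right)} = 24$ ($H{\left(z \right)} = 12 \cdot 2 = 24$)
$K{\left(c \right)} = \left(-55 + c\right) \left(24 + c\right)$ ($K{\left(c \right)} = \left(c + 24\right) \left(c - 55\right) = \left(24 + c\right) \left(-55 + c\right) = \left(-55 + c\right) \left(24 + c\right)$)
$K{\left(h{\left(14,-10 \right)} \right)} - \left(12850 + 8868\right) \left(9910 + 21564\right) = \left(-1320 + 10^{2} - 310\right) - \left(12850 + 8868\right) \left(9910 + 21564\right) = \left(-1320 + 100 - 310\right) - 21718 \cdot 31474 = -1530 - 683552332 = -683553862$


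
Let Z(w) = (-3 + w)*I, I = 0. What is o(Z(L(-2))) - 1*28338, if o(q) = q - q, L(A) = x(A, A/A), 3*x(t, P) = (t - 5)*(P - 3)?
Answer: -28338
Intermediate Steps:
x(t, P) = (-5 + t)*(-3 + P)/3 (x(t, P) = ((t - 5)*(P - 3))/3 = ((-5 + t)*(-3 + P))/3 = (-5 + t)*(-3 + P)/3)
L(A) = 10/3 - 2*A/3 (L(A) = 5 - A - 5*A/(3*A) + (A/A)*A/3 = 5 - A - 5/3*1 + (⅓)*1*A = 5 - A - 5/3 + A/3 = 10/3 - 2*A/3)
Z(w) = 0 (Z(w) = (-3 + w)*0 = 0)
o(q) = 0
o(Z(L(-2))) - 1*28338 = 0 - 1*28338 = 0 - 28338 = -28338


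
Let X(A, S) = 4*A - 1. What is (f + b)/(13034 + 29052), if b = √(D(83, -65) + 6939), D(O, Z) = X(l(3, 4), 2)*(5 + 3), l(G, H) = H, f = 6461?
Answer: 6461/42086 + √7059/42086 ≈ 0.15552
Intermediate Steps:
X(A, S) = -1 + 4*A
D(O, Z) = 120 (D(O, Z) = (-1 + 4*4)*(5 + 3) = (-1 + 16)*8 = 15*8 = 120)
b = √7059 (b = √(120 + 6939) = √7059 ≈ 84.018)
(f + b)/(13034 + 29052) = (6461 + √7059)/(13034 + 29052) = (6461 + √7059)/42086 = (6461 + √7059)*(1/42086) = 6461/42086 + √7059/42086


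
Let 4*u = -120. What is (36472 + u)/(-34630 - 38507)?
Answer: -36442/73137 ≈ -0.49827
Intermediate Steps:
u = -30 (u = (¼)*(-120) = -30)
(36472 + u)/(-34630 - 38507) = (36472 - 30)/(-34630 - 38507) = 36442/(-73137) = 36442*(-1/73137) = -36442/73137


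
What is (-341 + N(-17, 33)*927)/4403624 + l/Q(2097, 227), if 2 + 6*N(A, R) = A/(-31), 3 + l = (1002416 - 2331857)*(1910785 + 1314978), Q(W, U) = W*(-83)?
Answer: 130095098576697175219/5280024441232 ≈ 2.4639e+7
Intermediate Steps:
Q(W, U) = -83*W
l = -4288461588486 (l = -3 + (1002416 - 2331857)*(1910785 + 1314978) = -3 - 1329441*3225763 = -3 - 4288461588483 = -4288461588486)
N(A, R) = -⅓ - A/186 (N(A, R) = -⅓ + (A/(-31))/6 = -⅓ + (A*(-1/31))/6 = -⅓ + (-A/31)/6 = -⅓ - A/186)
(-341 + N(-17, 33)*927)/4403624 + l/Q(2097, 227) = (-341 + (-⅓ - 1/186*(-17))*927)/4403624 - 4288461588486/((-83*2097)) = (-341 + (-⅓ + 17/186)*927)*(1/4403624) - 4288461588486/(-174051) = (-341 - 15/62*927)*(1/4403624) - 4288461588486*(-1/174051) = (-341 - 13905/62)*(1/4403624) + 476495732054/19339 = -35047/62*1/4403624 + 476495732054/19339 = -35047/273024688 + 476495732054/19339 = 130095098576697175219/5280024441232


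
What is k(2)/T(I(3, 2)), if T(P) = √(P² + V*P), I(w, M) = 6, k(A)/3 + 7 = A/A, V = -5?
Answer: -3*√6 ≈ -7.3485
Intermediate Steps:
k(A) = -18 (k(A) = -21 + 3*(A/A) = -21 + 3*1 = -21 + 3 = -18)
T(P) = √(P² - 5*P)
k(2)/T(I(3, 2)) = -18/√(6*(-5 + 6)) = -18/√(6*1) = -18/√6 = (√6/6)*(-18) = -3*√6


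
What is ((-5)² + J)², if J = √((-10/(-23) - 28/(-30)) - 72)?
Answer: 191257/345 + 40*I*√525435/69 ≈ 554.37 + 420.21*I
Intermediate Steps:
J = 4*I*√525435/345 (J = √((-10*(-1/23) - 28*(-1/30)) - 72) = √((10/23 + 14/15) - 72) = √(472/345 - 72) = √(-24368/345) = 4*I*√525435/345 ≈ 8.4043*I)
((-5)² + J)² = ((-5)² + 4*I*√525435/345)² = (25 + 4*I*√525435/345)²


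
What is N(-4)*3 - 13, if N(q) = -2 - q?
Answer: -7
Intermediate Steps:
N(-4)*3 - 13 = (-2 - 1*(-4))*3 - 13 = (-2 + 4)*3 - 13 = 2*3 - 13 = 6 - 13 = -7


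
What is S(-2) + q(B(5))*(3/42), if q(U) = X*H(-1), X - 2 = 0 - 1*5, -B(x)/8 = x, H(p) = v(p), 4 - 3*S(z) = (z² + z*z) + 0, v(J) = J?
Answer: -47/42 ≈ -1.1190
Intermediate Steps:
S(z) = 4/3 - 2*z²/3 (S(z) = 4/3 - ((z² + z*z) + 0)/3 = 4/3 - ((z² + z²) + 0)/3 = 4/3 - (2*z² + 0)/3 = 4/3 - 2*z²/3)
H(p) = p
B(x) = -8*x
X = -3 (X = 2 + (0 - 1*5) = 2 + (0 - 5) = 2 - 5 = -3)
q(U) = 3 (q(U) = -3*(-1) = 3)
S(-2) + q(B(5))*(3/42) = (4/3 - ⅔*(-2)²) + 3*(3/42) = (4/3 - ⅔*4) + 3*(3*(1/42)) = (4/3 - 8/3) + 3*(1/14) = -4/3 + 3/14 = -47/42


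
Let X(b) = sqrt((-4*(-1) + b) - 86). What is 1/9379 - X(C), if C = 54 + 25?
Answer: 1/9379 - I*sqrt(3) ≈ 0.00010662 - 1.732*I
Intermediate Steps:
C = 79
X(b) = sqrt(-82 + b) (X(b) = sqrt((4 + b) - 86) = sqrt(-82 + b))
1/9379 - X(C) = 1/9379 - sqrt(-82 + 79) = 1/9379 - sqrt(-3) = 1/9379 - I*sqrt(3)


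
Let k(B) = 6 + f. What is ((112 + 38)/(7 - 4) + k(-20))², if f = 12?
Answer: 4624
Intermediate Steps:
k(B) = 18 (k(B) = 6 + 12 = 18)
((112 + 38)/(7 - 4) + k(-20))² = ((112 + 38)/(7 - 4) + 18)² = (150/3 + 18)² = (150*(⅓) + 18)² = (50 + 18)² = 68² = 4624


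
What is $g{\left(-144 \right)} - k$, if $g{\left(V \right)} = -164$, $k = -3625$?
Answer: $3461$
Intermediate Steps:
$g{\left(-144 \right)} - k = -164 - -3625 = -164 + 3625 = 3461$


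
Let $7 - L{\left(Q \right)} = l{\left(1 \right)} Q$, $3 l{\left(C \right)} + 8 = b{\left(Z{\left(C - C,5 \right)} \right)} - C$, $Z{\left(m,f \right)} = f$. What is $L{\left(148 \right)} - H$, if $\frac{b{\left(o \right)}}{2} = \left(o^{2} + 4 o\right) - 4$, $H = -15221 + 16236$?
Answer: $- \frac{13828}{3} \approx -4609.3$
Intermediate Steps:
$H = 1015$
$b{\left(o \right)} = -8 + 2 o^{2} + 8 o$ ($b{\left(o \right)} = 2 \left(\left(o^{2} + 4 o\right) - 4\right) = 2 \left(-4 + o^{2} + 4 o\right) = -8 + 2 o^{2} + 8 o$)
$l{\left(C \right)} = \frac{74}{3} - \frac{C}{3}$ ($l{\left(C \right)} = - \frac{8}{3} + \frac{\left(-8 + 2 \cdot 5^{2} + 8 \cdot 5\right) - C}{3} = - \frac{8}{3} + \frac{\left(-8 + 2 \cdot 25 + 40\right) - C}{3} = - \frac{8}{3} + \frac{\left(-8 + 50 + 40\right) - C}{3} = - \frac{8}{3} + \frac{82 - C}{3} = - \frac{8}{3} - \left(- \frac{82}{3} + \frac{C}{3}\right) = \frac{74}{3} - \frac{C}{3}$)
$L{\left(Q \right)} = 7 - \frac{73 Q}{3}$ ($L{\left(Q \right)} = 7 - \left(\frac{74}{3} - \frac{1}{3}\right) Q = 7 - \frac{73 Q}{3}$)
$L{\left(148 \right)} - H = \left(7 - \frac{10804}{3}\right) - 1015 = - \frac{10783}{3} - 1015 = - \frac{13828}{3}$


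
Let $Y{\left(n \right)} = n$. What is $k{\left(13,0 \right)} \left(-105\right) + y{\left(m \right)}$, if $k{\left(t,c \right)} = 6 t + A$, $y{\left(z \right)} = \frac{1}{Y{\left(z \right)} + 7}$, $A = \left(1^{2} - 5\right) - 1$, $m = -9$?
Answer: $- \frac{15331}{2} \approx -7665.5$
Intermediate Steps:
$A = -5$ ($A = \left(1 - 5\right) - 1 = -4 - 1 = -5$)
$y{\left(z \right)} = \frac{1}{7 + z}$ ($y{\left(z \right)} = \frac{1}{z + 7} = \frac{1}{7 + z}$)
$k{\left(t,c \right)} = -5 + 6 t$ ($k{\left(t,c \right)} = 6 t - 5 = -5 + 6 t$)
$k{\left(13,0 \right)} \left(-105\right) + y{\left(m \right)} = \left(-5 + 6 \cdot 13\right) \left(-105\right) + \frac{1}{7 - 9} = \left(-5 + 78\right) \left(-105\right) + \frac{1}{-2} = 73 \left(-105\right) - \frac{1}{2} = -7665 - \frac{1}{2} = - \frac{15331}{2}$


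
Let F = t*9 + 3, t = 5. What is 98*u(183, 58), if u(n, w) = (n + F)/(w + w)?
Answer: 11319/58 ≈ 195.16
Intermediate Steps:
F = 48 (F = 5*9 + 3 = 45 + 3 = 48)
u(n, w) = (48 + n)/(2*w) (u(n, w) = (n + 48)/(w + w) = (48 + n)/((2*w)) = (48 + n)*(1/(2*w)) = (48 + n)/(2*w))
98*u(183, 58) = 98*((½)*(48 + 183)/58) = 98*((½)*(1/58)*231) = 98*(231/116) = 11319/58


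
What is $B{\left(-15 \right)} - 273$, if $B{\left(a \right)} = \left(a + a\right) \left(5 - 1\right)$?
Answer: $-393$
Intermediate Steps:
$B{\left(a \right)} = 8 a$ ($B{\left(a \right)} = 2 a 4 = 8 a$)
$B{\left(-15 \right)} - 273 = 8 \left(-15\right) - 273 = -120 - 273 = -393$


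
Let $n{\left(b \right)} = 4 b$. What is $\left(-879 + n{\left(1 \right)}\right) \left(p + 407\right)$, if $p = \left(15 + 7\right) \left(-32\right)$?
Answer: $259875$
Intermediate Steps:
$p = -704$ ($p = 22 \left(-32\right) = -704$)
$\left(-879 + n{\left(1 \right)}\right) \left(p + 407\right) = \left(-879 + 4 \cdot 1\right) \left(-704 + 407\right) = \left(-879 + 4\right) \left(-297\right) = \left(-875\right) \left(-297\right) = 259875$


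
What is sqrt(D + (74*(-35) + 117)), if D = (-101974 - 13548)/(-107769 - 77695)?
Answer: 45*I*sqrt(2624756077)/46366 ≈ 49.723*I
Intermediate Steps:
D = 57761/92732 (D = -115522/(-185464) = -115522*(-1/185464) = 57761/92732 ≈ 0.62288)
sqrt(D + (74*(-35) + 117)) = sqrt(57761/92732 + (74*(-35) + 117)) = sqrt(57761/92732 + (-2590 + 117)) = sqrt(57761/92732 - 2473) = sqrt(-229268475/92732) = 45*I*sqrt(2624756077)/46366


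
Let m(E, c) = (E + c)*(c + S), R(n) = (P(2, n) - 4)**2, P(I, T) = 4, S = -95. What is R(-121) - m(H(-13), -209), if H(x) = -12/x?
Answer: -822320/13 ≈ -63255.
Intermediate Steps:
R(n) = 0 (R(n) = (4 - 4)**2 = 0**2 = 0)
m(E, c) = (-95 + c)*(E + c) (m(E, c) = (E + c)*(c - 95) = (E + c)*(-95 + c) = (-95 + c)*(E + c))
R(-121) - m(H(-13), -209) = 0 - ((-209)**2 - (-1140)/(-13) - 95*(-209) - 12/(-13)*(-209)) = 0 - (43681 - (-1140)*(-1)/13 + 19855 - 12*(-1/13)*(-209)) = 0 - (43681 - 95*12/13 + 19855 + (12/13)*(-209)) = 0 - (43681 - 1140/13 + 19855 - 2508/13) = 0 - 1*822320/13 = 0 - 822320/13 = -822320/13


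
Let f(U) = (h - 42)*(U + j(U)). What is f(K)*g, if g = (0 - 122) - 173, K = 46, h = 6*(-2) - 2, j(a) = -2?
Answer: 726880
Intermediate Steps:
h = -14 (h = -12 - 2 = -14)
g = -295 (g = -122 - 173 = -295)
f(U) = 112 - 56*U (f(U) = (-14 - 42)*(U - 2) = -56*(-2 + U) = 112 - 56*U)
f(K)*g = (112 - 56*46)*(-295) = (112 - 2576)*(-295) = -2464*(-295) = 726880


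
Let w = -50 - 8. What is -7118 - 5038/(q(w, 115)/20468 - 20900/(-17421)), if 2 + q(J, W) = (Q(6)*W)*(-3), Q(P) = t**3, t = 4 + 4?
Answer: -8531359775306/1324749541 ≈ -6440.0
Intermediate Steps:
w = -58
t = 8
Q(P) = 512 (Q(P) = 8**3 = 512)
q(J, W) = -2 - 1536*W (q(J, W) = -2 + (512*W)*(-3) = -2 - 1536*W)
-7118 - 5038/(q(w, 115)/20468 - 20900/(-17421)) = -7118 - 5038/((-2 - 1536*115)/20468 - 20900/(-17421)) = -7118 - 5038/((-2 - 176640)*(1/20468) - 20900*(-1/17421)) = -7118 - 5038/(-176642*1/20468 + 20900/17421) = -7118 - 5038/(-88321/10234 + 20900/17421) = -7118 - 5038/(-1324749541/178286514) = -7118 - 5038*(-178286514)/1324749541 = -7118 - 1*(-898207457532/1324749541) = -7118 + 898207457532/1324749541 = -8531359775306/1324749541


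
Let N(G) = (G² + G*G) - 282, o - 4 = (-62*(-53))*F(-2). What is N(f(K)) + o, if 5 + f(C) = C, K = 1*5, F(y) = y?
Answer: -6850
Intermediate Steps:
K = 5
o = -6568 (o = 4 - 62*(-53)*(-2) = 4 + 3286*(-2) = 4 - 6572 = -6568)
f(C) = -5 + C
N(G) = -282 + 2*G² (N(G) = (G² + G²) - 282 = 2*G² - 282 = -282 + 2*G²)
N(f(K)) + o = (-282 + 2*(-5 + 5)²) - 6568 = (-282 + 2*0²) - 6568 = (-282 + 2*0) - 6568 = (-282 + 0) - 6568 = -282 - 6568 = -6850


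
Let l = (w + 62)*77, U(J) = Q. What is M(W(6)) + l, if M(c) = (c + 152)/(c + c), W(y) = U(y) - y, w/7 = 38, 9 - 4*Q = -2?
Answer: 656061/26 ≈ 25233.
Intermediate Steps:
Q = 11/4 (Q = 9/4 - ¼*(-2) = 9/4 + ½ = 11/4 ≈ 2.7500)
w = 266 (w = 7*38 = 266)
U(J) = 11/4
W(y) = 11/4 - y
M(c) = (152 + c)/(2*c) (M(c) = (152 + c)/((2*c)) = (152 + c)*(1/(2*c)) = (152 + c)/(2*c))
l = 25256 (l = (266 + 62)*77 = 328*77 = 25256)
M(W(6)) + l = (152 + (11/4 - 1*6))/(2*(11/4 - 1*6)) + 25256 = (152 + (11/4 - 6))/(2*(11/4 - 6)) + 25256 = (152 - 13/4)/(2*(-13/4)) + 25256 = (½)*(-4/13)*(595/4) + 25256 = -595/26 + 25256 = 656061/26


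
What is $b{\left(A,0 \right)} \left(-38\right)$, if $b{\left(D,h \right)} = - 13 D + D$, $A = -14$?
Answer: $-6384$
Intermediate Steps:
$b{\left(D,h \right)} = - 12 D$
$b{\left(A,0 \right)} \left(-38\right) = \left(-12\right) \left(-14\right) \left(-38\right) = 168 \left(-38\right) = -6384$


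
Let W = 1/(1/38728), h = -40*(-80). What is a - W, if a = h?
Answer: -35528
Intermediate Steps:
h = 3200
W = 38728 (W = 1/(1/38728) = 38728)
a = 3200
a - W = 3200 - 1*38728 = 3200 - 38728 = -35528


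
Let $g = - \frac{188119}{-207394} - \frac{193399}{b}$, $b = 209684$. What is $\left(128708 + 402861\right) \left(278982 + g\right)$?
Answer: $\frac{3224536449295300204039}{21743601748} \approx 1.483 \cdot 10^{11}$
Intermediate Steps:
$g = - \frac{332123905}{21743601748}$ ($g = - \frac{188119}{-207394} - \frac{193399}{209684} = \left(-188119\right) \left(- \frac{1}{207394}\right) - \frac{193399}{209684} = \frac{188119}{207394} - \frac{193399}{209684} = - \frac{332123905}{21743601748} \approx -0.015275$)
$\left(128708 + 402861\right) \left(278982 + g\right) = \left(128708 + 402861\right) \left(278982 - \frac{332123905}{21743601748}\right) = 531569 \cdot \frac{6066073170736631}{21743601748} = \frac{3224536449295300204039}{21743601748}$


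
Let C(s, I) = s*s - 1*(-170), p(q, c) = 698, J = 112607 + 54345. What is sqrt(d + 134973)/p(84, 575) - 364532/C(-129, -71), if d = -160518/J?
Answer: -364532/16811 + sqrt(235129476377541)/29133124 ≈ -21.158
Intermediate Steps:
J = 166952
C(s, I) = 170 + s**2 (C(s, I) = s**2 + 170 = 170 + s**2)
d = -80259/83476 (d = -160518/166952 = -160518*1/166952 = -80259/83476 ≈ -0.96146)
sqrt(d + 134973)/p(84, 575) - 364532/C(-129, -71) = sqrt(-80259/83476 + 134973)/698 - 364532/(170 + (-129)**2) = sqrt(11266925889/83476)*(1/698) - 364532/(170 + 16641) = (sqrt(235129476377541)/41738)*(1/698) - 364532/16811 = sqrt(235129476377541)/29133124 - 364532*1/16811 = sqrt(235129476377541)/29133124 - 364532/16811 = -364532/16811 + sqrt(235129476377541)/29133124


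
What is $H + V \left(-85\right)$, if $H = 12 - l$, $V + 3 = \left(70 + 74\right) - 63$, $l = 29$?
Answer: $-6647$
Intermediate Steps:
$V = 78$ ($V = -3 + \left(\left(70 + 74\right) - 63\right) = -3 + \left(144 - 63\right) = -3 + 81 = 78$)
$H = -17$ ($H = 12 - 29 = -17$)
$H + V \left(-85\right) = -17 + 78 \left(-85\right) = -17 - 6630 = -6647$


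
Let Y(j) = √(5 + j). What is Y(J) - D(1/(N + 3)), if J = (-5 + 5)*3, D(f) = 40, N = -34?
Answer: -40 + √5 ≈ -37.764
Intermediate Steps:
J = 0 (J = 0*3 = 0)
Y(J) - D(1/(N + 3)) = √(5 + 0) - 1*40 = √5 - 40 = -40 + √5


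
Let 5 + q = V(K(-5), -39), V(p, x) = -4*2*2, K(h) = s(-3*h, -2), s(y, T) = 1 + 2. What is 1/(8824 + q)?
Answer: 1/8803 ≈ 0.00011360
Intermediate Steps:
s(y, T) = 3
K(h) = 3
V(p, x) = -16 (V(p, x) = -8*2 = -16)
q = -21 (q = -5 - 16 = -21)
1/(8824 + q) = 1/(8824 - 21) = 1/8803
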